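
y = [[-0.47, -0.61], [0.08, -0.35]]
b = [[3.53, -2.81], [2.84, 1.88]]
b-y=[[4.0, -2.20], [2.76, 2.23]]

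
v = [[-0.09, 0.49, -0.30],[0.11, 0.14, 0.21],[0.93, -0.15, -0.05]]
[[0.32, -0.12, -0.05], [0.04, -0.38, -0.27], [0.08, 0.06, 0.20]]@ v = [[-0.09, 0.15, -0.12], [-0.3, 0.01, -0.08], [0.19, 0.02, -0.02]]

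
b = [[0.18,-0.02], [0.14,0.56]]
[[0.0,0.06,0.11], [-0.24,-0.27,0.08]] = b @[[-0.04, 0.26, 0.6], [-0.41, -0.55, -0.0]]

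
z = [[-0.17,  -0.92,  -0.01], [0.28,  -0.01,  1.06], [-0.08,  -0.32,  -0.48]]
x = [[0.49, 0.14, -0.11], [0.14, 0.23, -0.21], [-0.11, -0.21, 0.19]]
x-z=[[0.66, 1.06, -0.1], [-0.14, 0.24, -1.27], [-0.03, 0.11, 0.67]]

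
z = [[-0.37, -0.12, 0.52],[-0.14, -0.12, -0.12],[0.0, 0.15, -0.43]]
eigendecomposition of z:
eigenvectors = [[(0.93+0j),  0.04-0.56j,  0.04+0.56j],[0.23+0.00j,  0.73+0.00j,  (0.73-0j)],[(-0.28+0j),  0.34-0.19j,  0.34+0.19j]]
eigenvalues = [(-0.55+0j), (-0.18+0.14j), (-0.18-0.14j)]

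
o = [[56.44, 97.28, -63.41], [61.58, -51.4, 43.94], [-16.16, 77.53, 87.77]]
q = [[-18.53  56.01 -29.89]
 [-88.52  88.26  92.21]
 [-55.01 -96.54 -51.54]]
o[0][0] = 56.44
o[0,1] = 97.28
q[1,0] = -88.52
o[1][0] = 61.58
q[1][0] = -88.52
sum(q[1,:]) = 91.95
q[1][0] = -88.52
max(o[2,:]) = 87.77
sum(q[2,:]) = -203.09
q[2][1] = -96.54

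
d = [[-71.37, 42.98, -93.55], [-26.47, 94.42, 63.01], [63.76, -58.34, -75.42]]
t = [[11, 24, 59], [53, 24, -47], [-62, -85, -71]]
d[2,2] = -75.42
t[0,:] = [11, 24, 59]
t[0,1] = 24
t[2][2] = -71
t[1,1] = 24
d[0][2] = -93.55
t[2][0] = -62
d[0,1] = 42.98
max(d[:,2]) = 63.01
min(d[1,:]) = -26.47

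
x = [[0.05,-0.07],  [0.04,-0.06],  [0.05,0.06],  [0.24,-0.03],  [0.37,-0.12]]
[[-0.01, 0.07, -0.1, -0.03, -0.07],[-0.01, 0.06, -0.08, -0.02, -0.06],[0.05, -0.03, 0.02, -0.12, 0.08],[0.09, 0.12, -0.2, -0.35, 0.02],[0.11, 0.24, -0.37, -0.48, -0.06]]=x @ [[0.45, 0.39, -0.72, -1.54, 0.22], [0.45, -0.79, 0.86, -0.74, 1.18]]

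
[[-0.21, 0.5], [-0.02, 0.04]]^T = [[-0.21, -0.02], [0.5, 0.04]]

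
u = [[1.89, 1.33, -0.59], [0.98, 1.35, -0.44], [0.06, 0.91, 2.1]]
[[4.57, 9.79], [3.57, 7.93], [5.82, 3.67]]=u @ [[1.43,2.11], [2.19,4.29], [1.78,-0.17]]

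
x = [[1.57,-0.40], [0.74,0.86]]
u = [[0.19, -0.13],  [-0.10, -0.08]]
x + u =[[1.76, -0.53],[0.64, 0.78]]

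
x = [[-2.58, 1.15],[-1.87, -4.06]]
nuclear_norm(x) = 7.29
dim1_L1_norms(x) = [3.73, 5.93]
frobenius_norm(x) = 5.29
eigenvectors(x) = [[(-0.31-0.53j), -0.31+0.53j], [(0.79+0j), (0.79-0j)]]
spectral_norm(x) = 4.47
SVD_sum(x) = [[-0.02, -0.05], [-1.9, -4.04]] + [[-2.56, 1.2], [0.03, -0.02]]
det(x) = 12.63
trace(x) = -6.64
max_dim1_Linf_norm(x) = 4.06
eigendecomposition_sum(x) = [[(-1.29+1.6j), (0.57+1.51j)], [(-0.94-2.45j), (-2.03-0.34j)]] + [[(-1.29-1.6j),(0.58-1.51j)], [(-0.93+2.45j),(-2.03+0.34j)]]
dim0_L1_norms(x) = [4.45, 5.21]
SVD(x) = [[0.01, 1.00], [1.0, -0.01]] @ diag([4.470180869425016, 2.8243376205097372]) @ [[-0.43,-0.9], [-0.9,0.43]]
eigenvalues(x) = [(-3.32+1.27j), (-3.32-1.27j)]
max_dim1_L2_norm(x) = 4.47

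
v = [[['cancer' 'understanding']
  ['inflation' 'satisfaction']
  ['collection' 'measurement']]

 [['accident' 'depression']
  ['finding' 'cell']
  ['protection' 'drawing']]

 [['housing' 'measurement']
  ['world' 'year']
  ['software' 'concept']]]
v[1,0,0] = 'accident'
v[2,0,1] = 'measurement'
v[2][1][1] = 'year'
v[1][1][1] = 'cell'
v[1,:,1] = ['depression', 'cell', 'drawing']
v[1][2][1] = 'drawing'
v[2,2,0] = 'software'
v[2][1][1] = 'year'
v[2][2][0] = 'software'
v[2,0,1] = 'measurement'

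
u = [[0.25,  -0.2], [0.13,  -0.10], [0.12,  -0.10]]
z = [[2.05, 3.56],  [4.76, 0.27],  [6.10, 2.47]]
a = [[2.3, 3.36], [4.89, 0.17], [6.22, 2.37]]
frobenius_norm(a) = 9.21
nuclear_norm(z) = 11.57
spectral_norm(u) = 0.39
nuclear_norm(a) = 11.58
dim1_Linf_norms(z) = [3.56, 4.76, 6.1]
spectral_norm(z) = 8.61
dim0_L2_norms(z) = [8.0, 4.34]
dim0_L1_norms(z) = [12.91, 6.3]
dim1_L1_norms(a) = [5.66, 5.06, 8.59]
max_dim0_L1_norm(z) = 12.91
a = u + z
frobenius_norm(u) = 0.39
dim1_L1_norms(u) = [0.45, 0.23, 0.22]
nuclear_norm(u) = 0.40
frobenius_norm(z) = 9.11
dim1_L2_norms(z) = [4.11, 4.77, 6.58]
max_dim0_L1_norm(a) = 13.41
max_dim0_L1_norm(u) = 0.5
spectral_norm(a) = 8.77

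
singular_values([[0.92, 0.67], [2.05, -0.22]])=[2.25, 0.7]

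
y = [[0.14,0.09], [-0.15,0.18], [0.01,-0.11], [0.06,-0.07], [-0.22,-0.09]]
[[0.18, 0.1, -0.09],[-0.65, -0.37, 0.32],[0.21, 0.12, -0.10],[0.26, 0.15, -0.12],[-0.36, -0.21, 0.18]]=y @ [[2.32, 1.32, -1.13], [-1.66, -0.94, 0.81]]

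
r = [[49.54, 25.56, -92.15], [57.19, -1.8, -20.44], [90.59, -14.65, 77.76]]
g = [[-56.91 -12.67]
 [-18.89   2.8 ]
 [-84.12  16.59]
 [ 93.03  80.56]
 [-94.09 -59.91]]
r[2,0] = 90.59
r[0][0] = 49.54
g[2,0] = -84.12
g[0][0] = -56.91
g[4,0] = -94.09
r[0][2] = -92.15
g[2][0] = -84.12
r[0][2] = -92.15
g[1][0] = -18.89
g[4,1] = -59.91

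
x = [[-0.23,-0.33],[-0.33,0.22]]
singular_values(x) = [0.4, 0.39]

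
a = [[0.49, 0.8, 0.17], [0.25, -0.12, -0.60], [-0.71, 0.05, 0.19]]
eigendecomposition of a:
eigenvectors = [[(-0.65+0j), 0.32-0.42j, (0.32+0.42j)], [-0.49+0.00j, -0.13+0.57j, -0.13-0.57j], [(0.59+0j), (0.62+0j), 0.62-0.00j]]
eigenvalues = [(0.94+0j), (-0.19+0.53j), (-0.19-0.53j)]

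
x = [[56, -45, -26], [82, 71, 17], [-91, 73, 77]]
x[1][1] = 71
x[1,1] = 71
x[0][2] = -26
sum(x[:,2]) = 68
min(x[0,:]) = -45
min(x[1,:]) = 17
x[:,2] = [-26, 17, 77]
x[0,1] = -45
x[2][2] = 77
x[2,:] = [-91, 73, 77]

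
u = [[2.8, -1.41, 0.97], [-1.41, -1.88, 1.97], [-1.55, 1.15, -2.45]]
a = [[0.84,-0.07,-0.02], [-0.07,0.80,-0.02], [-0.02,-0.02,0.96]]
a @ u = [[2.48, -1.08, 0.73], [-1.29, -1.43, 1.56], [-1.52, 1.17, -2.41]]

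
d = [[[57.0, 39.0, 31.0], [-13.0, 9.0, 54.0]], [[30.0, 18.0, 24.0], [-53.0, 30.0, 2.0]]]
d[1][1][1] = 30.0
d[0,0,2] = 31.0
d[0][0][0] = 57.0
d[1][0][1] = 18.0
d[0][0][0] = 57.0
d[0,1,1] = 9.0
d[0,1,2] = 54.0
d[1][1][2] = 2.0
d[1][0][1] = 18.0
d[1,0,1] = 18.0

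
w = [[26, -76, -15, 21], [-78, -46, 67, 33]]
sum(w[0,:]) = -44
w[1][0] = -78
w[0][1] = -76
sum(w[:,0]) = -52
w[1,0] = -78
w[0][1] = -76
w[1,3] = 33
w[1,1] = -46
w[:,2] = [-15, 67]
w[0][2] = -15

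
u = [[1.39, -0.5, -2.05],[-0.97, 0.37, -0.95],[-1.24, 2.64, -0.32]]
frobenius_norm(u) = 4.12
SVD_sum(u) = [[0.90,-1.20,-0.22],[-0.43,0.58,0.11],[-1.65,2.2,0.40]] + [[0.32, 0.59, -1.9], [0.14, 0.25, -0.8], [0.14, 0.26, -0.82]] + [[0.17, 0.11, 0.06], [-0.67, -0.46, -0.26], [0.27, 0.18, 0.1]]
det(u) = 7.20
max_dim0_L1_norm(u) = 3.6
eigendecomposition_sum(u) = [[1.91+0.00j, -1.41+0.00j, (-0.86+0j)], [-0.35-0.00j, (0.26-0j), 0.16+0.00j], [(-1.1-0j), 0.81-0.00j, 0.50+0.00j]] + [[(-0.26+0.15j), (0.45+0.65j), -0.59+0.05j], [-0.31-0.01j, (0.06+0.82j), (-0.55-0.28j)], [-0.07+0.34j, 0.91+0.10j, (-0.41+0.56j)]] + [[(-0.26-0.15j), (0.45-0.65j), -0.59-0.05j], [-0.31+0.01j, (0.06-0.82j), (-0.55+0.28j)], [(-0.07-0.34j), 0.91-0.10j, (-0.41-0.56j)]]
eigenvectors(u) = [[(-0.86+0j), -0.35-0.41j, (-0.35+0.41j)], [(0.16+0j), -0.10-0.55j, -0.10+0.55j], [(0.49+0j), (-0.63+0j), -0.63-0.00j]]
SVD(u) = [[-0.47, 0.86, -0.22], [0.23, 0.36, 0.91], [0.86, 0.37, -0.36]] @ diag([3.250299082305612, 2.3499450205184584, 0.9422389697437639]) @ [[-0.59,0.79,0.14], [0.16,0.29,-0.94], [-0.79,-0.54,-0.3]]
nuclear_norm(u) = 6.54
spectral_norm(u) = 3.25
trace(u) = 1.44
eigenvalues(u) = [(2.67+0j), (-0.61+1.52j), (-0.61-1.52j)]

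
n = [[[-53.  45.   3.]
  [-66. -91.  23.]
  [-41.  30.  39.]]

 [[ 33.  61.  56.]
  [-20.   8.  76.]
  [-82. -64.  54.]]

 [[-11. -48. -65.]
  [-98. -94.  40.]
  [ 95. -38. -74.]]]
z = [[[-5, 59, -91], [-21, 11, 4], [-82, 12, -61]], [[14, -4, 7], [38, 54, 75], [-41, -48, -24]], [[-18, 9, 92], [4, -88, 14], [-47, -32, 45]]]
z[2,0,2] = 92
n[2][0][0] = -11.0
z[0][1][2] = 4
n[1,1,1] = 8.0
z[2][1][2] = 14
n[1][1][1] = 8.0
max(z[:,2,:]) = 45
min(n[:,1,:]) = -98.0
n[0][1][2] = 23.0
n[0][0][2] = 3.0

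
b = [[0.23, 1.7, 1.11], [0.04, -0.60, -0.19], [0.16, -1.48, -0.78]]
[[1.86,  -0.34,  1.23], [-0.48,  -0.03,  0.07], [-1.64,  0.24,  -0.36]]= b @ [[-0.78, 0.36, 0.97], [0.31, 0.39, -0.65], [1.36, -0.98, 1.90]]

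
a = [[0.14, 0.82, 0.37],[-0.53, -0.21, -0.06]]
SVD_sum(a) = [[0.31, 0.77, 0.33], [-0.14, -0.33, -0.14]] + [[-0.17, 0.05, 0.04], [-0.39, 0.12, 0.08]]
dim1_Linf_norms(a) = [0.82, 0.53]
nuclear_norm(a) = 1.43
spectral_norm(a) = 0.97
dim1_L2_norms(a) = [0.91, 0.57]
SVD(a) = [[-0.92, 0.40], [0.4, 0.92]] @ diag([0.9725191876266225, 0.4601156699114403]) @ [[-0.35, -0.86, -0.37], [-0.93, 0.29, 0.2]]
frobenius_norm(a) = 1.08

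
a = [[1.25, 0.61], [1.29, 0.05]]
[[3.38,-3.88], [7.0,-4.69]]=a@[[5.66, -3.68], [-6.06, 1.18]]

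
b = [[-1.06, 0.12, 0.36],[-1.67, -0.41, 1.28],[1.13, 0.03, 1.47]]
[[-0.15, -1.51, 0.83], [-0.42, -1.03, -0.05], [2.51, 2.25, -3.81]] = b @ [[0.71,1.4,-1.29],[1.65,-1.65,0.36],[1.13,0.49,-1.61]]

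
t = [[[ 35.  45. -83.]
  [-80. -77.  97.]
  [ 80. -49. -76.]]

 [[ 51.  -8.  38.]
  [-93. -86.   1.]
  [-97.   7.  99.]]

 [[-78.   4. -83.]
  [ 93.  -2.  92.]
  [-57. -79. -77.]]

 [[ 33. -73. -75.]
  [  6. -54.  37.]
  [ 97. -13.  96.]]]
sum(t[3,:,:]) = 54.0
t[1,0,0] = 51.0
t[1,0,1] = -8.0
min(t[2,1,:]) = -2.0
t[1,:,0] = [51.0, -93.0, -97.0]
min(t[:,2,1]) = -79.0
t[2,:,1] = [4.0, -2.0, -79.0]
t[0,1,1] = -77.0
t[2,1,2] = 92.0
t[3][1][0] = 6.0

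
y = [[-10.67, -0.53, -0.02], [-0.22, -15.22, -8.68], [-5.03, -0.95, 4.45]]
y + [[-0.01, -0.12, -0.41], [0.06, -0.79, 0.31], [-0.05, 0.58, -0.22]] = [[-10.68, -0.65, -0.43], [-0.16, -16.01, -8.37], [-5.08, -0.37, 4.23]]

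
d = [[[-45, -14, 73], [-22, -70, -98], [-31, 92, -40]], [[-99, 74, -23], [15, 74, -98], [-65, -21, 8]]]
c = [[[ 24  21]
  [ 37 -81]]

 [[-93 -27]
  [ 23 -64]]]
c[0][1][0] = 37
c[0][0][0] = 24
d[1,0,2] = -23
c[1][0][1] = -27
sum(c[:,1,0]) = 60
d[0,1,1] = -70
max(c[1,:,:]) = 23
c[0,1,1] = -81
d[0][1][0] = -22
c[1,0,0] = -93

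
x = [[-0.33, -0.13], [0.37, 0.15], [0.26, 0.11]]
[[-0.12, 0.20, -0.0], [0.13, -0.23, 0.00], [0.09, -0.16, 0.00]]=x @ [[0.38, -0.45, -0.20], [-0.08, -0.40, 0.51]]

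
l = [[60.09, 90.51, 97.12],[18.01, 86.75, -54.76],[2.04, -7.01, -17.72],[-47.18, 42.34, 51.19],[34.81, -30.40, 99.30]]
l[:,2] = [97.12, -54.76, -17.72, 51.19, 99.3]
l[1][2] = -54.76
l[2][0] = 2.04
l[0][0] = 60.09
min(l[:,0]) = -47.18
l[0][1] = 90.51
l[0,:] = [60.09, 90.51, 97.12]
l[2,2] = -17.72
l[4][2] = 99.3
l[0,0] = 60.09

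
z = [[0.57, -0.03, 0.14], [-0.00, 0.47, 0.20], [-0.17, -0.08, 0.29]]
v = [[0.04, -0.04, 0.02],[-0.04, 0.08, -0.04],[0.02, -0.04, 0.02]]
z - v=[[0.53, 0.01, 0.12],[0.04, 0.39, 0.24],[-0.19, -0.04, 0.27]]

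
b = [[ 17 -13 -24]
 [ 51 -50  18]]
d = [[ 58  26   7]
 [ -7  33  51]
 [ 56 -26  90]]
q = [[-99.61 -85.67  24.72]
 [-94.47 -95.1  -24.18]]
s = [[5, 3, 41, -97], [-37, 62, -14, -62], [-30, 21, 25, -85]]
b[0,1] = -13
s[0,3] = -97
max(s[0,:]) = 41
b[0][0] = 17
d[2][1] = -26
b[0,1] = -13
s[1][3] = -62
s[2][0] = -30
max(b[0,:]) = 17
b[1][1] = -50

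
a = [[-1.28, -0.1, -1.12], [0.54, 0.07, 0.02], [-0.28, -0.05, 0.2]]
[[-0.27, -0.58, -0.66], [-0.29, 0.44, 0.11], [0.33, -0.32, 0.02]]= a @ [[-0.68, 0.79, 0.29], [0.87, 0.26, -0.71], [0.94, -0.41, 0.32]]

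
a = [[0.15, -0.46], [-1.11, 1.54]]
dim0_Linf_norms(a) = [1.11, 1.54]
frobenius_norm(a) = 1.96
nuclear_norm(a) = 2.10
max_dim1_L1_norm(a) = 2.65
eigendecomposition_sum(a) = [[-0.13, -0.04], [-0.08, -0.02]] + [[0.28, -0.42], [-1.03, 1.56]]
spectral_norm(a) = 1.95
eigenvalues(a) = [-0.15, 1.84]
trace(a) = 1.69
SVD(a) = [[-0.24,  0.97], [0.97,  0.24]] @ diag([1.953796476749604, 0.14310600071566873]) @ [[-0.57, 0.82], [-0.82, -0.57]]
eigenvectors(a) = [[-0.84, 0.26], [-0.55, -0.96]]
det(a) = -0.28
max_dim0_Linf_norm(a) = 1.54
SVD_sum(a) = [[0.26, -0.38], [-1.08, 1.56]] + [[-0.11, -0.08], [-0.03, -0.02]]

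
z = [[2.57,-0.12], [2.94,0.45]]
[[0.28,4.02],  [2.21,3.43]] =z @ [[0.26, 1.47],[3.22, -1.99]]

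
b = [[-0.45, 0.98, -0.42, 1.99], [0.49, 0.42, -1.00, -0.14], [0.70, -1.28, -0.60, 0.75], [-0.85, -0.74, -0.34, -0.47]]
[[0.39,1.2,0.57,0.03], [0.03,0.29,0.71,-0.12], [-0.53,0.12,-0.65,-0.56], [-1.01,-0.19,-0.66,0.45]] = b @ [[0.48, -0.09, 0.27, -0.50], [0.55, 0.23, 0.74, 0.10], [0.42, -0.29, -0.26, -0.06], [0.12, 0.41, -0.07, -0.16]]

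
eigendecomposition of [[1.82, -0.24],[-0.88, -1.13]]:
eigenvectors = [[0.96, 0.08], [-0.28, 1.00]]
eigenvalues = [1.89, -1.2]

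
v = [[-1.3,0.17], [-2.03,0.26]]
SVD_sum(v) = [[-1.3, 0.17], [-2.03, 0.26]] + [[0.0, 0.00], [-0.0, -0.0]]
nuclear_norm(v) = 2.43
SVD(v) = [[-0.54, -0.84],[-0.84, 0.54]] @ diag([2.430512593389045, 0.0029211944917758416]) @ [[0.99, -0.13], [-0.13, -0.99]]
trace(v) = -1.04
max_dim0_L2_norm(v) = 2.41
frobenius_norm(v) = 2.43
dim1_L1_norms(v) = [1.47, 2.29]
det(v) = 0.01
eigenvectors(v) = [[-0.54,-0.13], [-0.84,-0.99]]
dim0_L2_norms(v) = [2.41, 0.31]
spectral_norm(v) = 2.43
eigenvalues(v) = [-1.03, -0.01]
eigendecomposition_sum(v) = [[-1.3,0.17], [-2.04,0.27]] + [[0.00, -0.00], [0.01, -0.01]]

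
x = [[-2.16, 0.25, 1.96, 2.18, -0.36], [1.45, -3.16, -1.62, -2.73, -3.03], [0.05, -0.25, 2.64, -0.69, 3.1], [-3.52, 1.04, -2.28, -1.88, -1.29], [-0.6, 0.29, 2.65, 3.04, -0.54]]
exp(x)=[[-0.61,0.06,4.49,0.73,2.90],  [1.2,-0.09,-3.54,-0.82,-2.89],  [-6.14,0.47,39.32,6.88,26.54],  [3.25,-0.26,-21.5,-3.80,-14.41],  [-1.76,0.18,8.36,1.59,6.00]]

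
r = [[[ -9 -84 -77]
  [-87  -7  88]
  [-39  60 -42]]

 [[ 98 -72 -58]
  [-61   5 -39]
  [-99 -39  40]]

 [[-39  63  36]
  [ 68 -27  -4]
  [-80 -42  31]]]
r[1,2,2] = 40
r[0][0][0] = -9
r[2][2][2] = 31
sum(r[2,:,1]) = -6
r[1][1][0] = -61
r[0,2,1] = 60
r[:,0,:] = [[-9, -84, -77], [98, -72, -58], [-39, 63, 36]]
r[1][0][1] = -72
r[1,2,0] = -99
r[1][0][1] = -72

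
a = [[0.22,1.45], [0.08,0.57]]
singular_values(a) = [1.58, 0.01]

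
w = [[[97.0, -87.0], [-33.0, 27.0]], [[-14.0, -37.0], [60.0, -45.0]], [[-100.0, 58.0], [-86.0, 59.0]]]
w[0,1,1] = 27.0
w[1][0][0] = -14.0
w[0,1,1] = 27.0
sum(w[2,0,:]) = -42.0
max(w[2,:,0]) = -86.0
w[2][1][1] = 59.0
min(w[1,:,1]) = -45.0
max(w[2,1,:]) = 59.0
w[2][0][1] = 58.0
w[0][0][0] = 97.0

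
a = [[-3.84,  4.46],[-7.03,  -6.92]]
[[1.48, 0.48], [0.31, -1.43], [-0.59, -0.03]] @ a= [[-9.06, 3.28], [8.86, 11.28], [2.48, -2.42]]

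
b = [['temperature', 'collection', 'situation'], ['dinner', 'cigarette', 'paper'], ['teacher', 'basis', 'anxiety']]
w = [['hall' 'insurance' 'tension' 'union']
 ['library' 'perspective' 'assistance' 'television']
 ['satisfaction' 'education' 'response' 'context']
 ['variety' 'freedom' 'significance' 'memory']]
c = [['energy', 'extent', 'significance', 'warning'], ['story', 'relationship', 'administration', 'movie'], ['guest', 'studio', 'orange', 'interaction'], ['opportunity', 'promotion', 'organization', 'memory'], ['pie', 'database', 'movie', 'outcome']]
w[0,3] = 'union'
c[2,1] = 'studio'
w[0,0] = 'hall'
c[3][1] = 'promotion'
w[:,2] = ['tension', 'assistance', 'response', 'significance']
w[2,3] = 'context'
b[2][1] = 'basis'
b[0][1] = 'collection'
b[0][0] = 'temperature'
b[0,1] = 'collection'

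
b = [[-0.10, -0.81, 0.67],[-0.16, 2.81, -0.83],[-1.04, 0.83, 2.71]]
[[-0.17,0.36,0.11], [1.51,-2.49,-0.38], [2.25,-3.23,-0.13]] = b @ [[-1.4, 0.81, -0.4], [0.50, -1.01, -0.2], [0.14, -0.57, -0.14]]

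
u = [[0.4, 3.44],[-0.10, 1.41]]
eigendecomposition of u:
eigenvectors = [[(0.99+0j), (0.99-0j)], [0.14+0.09j, (0.14-0.09j)]]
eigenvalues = [(0.9+0.3j), (0.9-0.3j)]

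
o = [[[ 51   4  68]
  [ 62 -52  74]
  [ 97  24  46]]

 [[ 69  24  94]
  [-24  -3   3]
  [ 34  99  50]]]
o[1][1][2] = 3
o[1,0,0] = 69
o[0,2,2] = 46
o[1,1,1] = -3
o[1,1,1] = -3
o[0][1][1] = -52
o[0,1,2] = 74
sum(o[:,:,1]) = 96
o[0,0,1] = 4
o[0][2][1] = 24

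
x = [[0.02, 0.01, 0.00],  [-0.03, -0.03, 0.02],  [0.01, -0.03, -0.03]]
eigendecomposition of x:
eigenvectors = [[-0.83+0.00j, 0.04-0.11j, (0.04+0.11j)], [(0.36+0j), 0.07+0.63j, (0.07-0.63j)], [-0.42+0.00j, -0.76+0.00j, -0.76-0.00j]]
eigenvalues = [(0.02+0j), (-0.03+0.03j), (-0.03-0.03j)]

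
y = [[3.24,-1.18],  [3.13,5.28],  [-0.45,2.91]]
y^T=[[3.24, 3.13, -0.45], [-1.18, 5.28, 2.91]]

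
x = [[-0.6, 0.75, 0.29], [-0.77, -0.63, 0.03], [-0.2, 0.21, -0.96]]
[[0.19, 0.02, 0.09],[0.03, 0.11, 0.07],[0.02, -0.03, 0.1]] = x@[[-0.14,-0.09,-0.13], [0.13,-0.06,0.04], [0.04,0.04,-0.07]]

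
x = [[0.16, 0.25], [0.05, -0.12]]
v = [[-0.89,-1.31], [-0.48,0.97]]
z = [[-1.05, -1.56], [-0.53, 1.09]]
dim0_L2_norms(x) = [0.17, 0.28]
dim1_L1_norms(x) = [0.41, 0.17]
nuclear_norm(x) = 0.41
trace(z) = 0.04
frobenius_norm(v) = 1.92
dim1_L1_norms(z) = [2.61, 1.62]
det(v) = -1.49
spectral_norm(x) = 0.31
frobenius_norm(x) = 0.32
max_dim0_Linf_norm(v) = 1.31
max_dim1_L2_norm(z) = 1.88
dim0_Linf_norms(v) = [0.89, 1.31]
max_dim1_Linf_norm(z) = 1.56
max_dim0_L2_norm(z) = 1.9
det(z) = -1.97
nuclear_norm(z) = 2.99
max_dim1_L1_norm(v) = 2.2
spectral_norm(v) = 1.71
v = z + x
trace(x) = 0.04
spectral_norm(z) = 2.01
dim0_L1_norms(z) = [1.58, 2.65]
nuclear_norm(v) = 2.58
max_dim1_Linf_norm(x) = 0.25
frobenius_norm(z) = 2.24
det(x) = -0.03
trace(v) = 0.08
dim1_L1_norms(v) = [2.2, 1.45]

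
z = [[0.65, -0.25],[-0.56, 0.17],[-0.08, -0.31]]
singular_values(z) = [0.91, 0.32]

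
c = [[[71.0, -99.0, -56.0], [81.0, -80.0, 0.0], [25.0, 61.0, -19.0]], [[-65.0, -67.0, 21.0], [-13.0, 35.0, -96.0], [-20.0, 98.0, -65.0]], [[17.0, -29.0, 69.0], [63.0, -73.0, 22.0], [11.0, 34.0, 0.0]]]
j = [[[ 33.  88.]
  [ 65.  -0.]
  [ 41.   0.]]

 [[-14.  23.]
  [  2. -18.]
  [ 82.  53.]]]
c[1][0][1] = -67.0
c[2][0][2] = 69.0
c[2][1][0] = 63.0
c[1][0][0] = -65.0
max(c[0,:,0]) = 81.0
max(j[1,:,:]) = 82.0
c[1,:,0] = [-65.0, -13.0, -20.0]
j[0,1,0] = 65.0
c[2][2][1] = 34.0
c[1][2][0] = -20.0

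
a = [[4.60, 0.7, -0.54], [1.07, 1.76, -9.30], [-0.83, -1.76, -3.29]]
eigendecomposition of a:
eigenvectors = [[0.68, 0.47, -0.02], [0.71, -0.87, 0.79], [-0.21, 0.18, 0.61]]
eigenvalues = [5.49, 3.1, -5.52]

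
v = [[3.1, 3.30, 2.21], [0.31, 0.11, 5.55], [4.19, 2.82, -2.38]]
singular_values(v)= [6.75, 6.43, 0.71]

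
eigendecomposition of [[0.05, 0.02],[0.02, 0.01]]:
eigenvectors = [[0.92, -0.38], [0.38, 0.92]]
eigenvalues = [0.06, 0.0]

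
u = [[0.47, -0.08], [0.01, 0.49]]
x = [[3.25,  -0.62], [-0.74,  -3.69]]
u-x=[[-2.78, 0.54], [0.75, 4.18]]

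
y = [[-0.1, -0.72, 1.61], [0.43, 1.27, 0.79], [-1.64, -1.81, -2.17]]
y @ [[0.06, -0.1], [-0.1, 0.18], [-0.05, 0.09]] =[[-0.01, 0.03],[-0.14, 0.26],[0.19, -0.36]]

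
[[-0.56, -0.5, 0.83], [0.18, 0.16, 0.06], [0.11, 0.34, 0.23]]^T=[[-0.56, 0.18, 0.11],[-0.50, 0.16, 0.34],[0.83, 0.06, 0.23]]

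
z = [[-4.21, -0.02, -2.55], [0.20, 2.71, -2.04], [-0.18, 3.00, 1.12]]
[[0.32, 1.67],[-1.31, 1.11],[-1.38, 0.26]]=z @ [[-0.08, -0.21],[-0.47, 0.19],[0.01, -0.31]]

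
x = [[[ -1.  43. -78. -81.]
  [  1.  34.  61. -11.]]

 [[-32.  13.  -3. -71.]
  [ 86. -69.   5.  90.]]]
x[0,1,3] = -11.0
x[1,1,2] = 5.0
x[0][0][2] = -78.0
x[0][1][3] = -11.0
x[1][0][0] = -32.0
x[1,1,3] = 90.0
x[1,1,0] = 86.0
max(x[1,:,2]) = 5.0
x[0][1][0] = 1.0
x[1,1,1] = -69.0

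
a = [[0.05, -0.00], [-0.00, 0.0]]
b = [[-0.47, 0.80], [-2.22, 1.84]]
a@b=[[-0.02, 0.04], [0.0, 0.00]]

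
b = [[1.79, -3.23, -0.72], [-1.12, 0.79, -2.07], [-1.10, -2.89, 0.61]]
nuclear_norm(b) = 8.96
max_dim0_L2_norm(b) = 4.41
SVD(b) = [[-0.78,-0.27,-0.57], [0.26,-0.96,0.10], [-0.57,-0.07,0.82]] @ diag([4.5085866227856295, 2.2638922675676336, 2.1909902933801306]) @ [[-0.23,0.97,-0.07], [0.3,0.14,0.94], [-0.93,-0.20,0.32]]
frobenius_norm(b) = 5.50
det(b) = -22.36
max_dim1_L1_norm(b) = 5.74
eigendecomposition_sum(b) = [[-0.47,-1.09,-0.79], [-0.51,-1.19,-0.86], [-0.60,-1.41,-1.02]] + [[1.38, 1.67, -2.48], [-0.12, -0.14, 0.21], [-0.65, -0.79, 1.17]] + [[0.88,-3.81,2.54],[-0.49,2.13,-1.42],[0.16,-0.69,0.46]]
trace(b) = 3.19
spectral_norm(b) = 4.51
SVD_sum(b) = [[0.81, -3.39, 0.26],[-0.27, 1.14, -0.09],[0.6, -2.51, 0.19]] + [[-0.18,-0.09,-0.58], [-0.64,-0.31,-2.05], [-0.05,-0.02,-0.15]] + [[1.16, 0.25, -0.40], [-0.20, -0.04, 0.07], [-1.65, -0.35, 0.57]]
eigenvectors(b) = [[0.51, 0.90, 0.86], [0.56, -0.08, -0.48], [0.66, -0.43, 0.16]]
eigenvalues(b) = [-2.68, 2.41, 3.46]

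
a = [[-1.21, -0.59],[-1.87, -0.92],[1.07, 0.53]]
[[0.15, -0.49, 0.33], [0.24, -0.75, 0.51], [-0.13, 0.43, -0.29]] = a@ [[-0.21, 0.56, -0.38], [0.17, -0.32, 0.22]]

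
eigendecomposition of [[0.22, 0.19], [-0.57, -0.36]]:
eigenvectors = [[(-0.44-0.24j), -0.44+0.24j],  [0.87+0.00j, (0.87-0j)]]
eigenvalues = [(-0.07+0.16j), (-0.07-0.16j)]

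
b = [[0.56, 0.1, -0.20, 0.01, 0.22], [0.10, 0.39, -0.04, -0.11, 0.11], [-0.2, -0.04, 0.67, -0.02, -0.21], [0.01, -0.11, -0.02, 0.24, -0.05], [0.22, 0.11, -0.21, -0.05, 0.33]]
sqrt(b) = [[0.72, 0.07, -0.12, 0.02, 0.16], [0.07, 0.61, -0.02, -0.10, 0.08], [-0.12, -0.02, 0.8, -0.02, -0.14], [0.02, -0.10, -0.02, 0.48, -0.05], [0.16, 0.08, -0.14, -0.05, 0.52]]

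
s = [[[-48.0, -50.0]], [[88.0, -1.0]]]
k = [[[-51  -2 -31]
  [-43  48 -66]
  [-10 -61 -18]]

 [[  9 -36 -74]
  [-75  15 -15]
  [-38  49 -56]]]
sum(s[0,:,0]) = -48.0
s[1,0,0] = 88.0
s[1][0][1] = -1.0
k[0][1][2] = -66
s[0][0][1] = -50.0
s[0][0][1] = -50.0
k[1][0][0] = 9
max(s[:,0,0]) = 88.0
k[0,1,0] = -43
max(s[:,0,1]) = -1.0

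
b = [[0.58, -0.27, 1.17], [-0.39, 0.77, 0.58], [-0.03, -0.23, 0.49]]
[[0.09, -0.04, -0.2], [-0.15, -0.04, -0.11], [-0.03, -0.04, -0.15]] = b @ [[0.26,0.06,0.18], [-0.02,0.03,0.12], [-0.06,-0.06,-0.23]]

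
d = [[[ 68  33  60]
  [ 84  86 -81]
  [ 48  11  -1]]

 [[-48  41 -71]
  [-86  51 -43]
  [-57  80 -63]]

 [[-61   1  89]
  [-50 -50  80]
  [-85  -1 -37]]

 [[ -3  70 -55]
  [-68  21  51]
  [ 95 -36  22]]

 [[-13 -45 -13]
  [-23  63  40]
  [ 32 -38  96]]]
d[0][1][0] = 84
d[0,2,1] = 11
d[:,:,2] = [[60, -81, -1], [-71, -43, -63], [89, 80, -37], [-55, 51, 22], [-13, 40, 96]]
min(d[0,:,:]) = -81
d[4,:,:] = [[-13, -45, -13], [-23, 63, 40], [32, -38, 96]]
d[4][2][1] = -38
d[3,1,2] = 51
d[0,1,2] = -81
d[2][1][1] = -50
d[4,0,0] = -13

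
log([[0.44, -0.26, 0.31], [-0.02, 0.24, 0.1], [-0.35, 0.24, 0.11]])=[[-0.38, -0.98, 1.05], [0.14, -1.53, 0.43], [-1.01, 0.48, -1.46]]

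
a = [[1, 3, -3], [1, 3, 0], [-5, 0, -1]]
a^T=[[1, 1, -5], [3, 3, 0], [-3, 0, -1]]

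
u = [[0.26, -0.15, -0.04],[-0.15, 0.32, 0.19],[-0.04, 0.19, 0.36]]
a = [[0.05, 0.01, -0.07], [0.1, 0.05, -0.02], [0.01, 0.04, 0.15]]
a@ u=[[0.01, -0.02, -0.03], [0.02, -0.0, -0.0], [-0.01, 0.04, 0.06]]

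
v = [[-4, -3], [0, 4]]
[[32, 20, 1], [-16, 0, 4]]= v@[[-5, -5, -1], [-4, 0, 1]]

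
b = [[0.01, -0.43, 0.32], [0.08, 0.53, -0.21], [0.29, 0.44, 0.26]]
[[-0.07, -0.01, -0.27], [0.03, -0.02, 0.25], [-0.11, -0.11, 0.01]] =b @ [[-0.21, -0.38, -0.18], [0.0, 0.01, 0.36], [-0.2, -0.02, -0.36]]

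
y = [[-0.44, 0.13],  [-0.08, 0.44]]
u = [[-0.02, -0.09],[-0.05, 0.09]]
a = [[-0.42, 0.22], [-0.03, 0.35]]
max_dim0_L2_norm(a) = 0.42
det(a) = -0.14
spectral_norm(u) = 0.13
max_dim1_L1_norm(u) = 0.14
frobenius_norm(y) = 0.64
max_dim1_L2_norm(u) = 0.1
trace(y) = 0.00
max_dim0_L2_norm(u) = 0.13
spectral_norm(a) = 0.53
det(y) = -0.18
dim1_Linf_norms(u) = [0.09, 0.09]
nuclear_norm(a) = 0.79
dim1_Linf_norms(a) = [0.42, 0.35]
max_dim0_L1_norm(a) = 0.57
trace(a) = -0.07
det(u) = -0.01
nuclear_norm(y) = 0.88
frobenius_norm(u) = 0.14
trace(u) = 0.07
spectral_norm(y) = 0.55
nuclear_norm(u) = 0.18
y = u + a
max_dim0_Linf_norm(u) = 0.09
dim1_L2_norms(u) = [0.09, 0.1]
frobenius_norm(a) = 0.59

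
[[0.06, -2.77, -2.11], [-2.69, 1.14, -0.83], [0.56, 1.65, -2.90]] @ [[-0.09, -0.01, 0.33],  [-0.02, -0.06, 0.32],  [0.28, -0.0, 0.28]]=[[-0.54, 0.17, -1.46], [-0.01, -0.04, -0.76], [-0.9, -0.1, -0.1]]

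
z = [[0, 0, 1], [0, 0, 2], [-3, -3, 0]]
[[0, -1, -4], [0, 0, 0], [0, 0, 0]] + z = [[0, -1, -3], [0, 0, 2], [-3, -3, 0]]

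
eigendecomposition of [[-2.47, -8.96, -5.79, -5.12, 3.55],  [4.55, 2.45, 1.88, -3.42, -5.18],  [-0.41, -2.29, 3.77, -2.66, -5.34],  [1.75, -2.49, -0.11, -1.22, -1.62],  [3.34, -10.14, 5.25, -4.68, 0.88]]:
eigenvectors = [[-0.63+0.00j, (-0.63-0j), 0.62+0.00j, (0.62-0j), 0.33+0.00j],  [0.01+0.38j, (0.01-0.38j), (-0.19-0.15j), (-0.19+0.15j), -0.39+0.00j],  [-0.27+0.25j, (-0.27-0.25j), (-0.54+0.17j), (-0.54-0.17j), -0.45+0.00j],  [-0.12+0.23j, (-0.12-0.23j), 0.12-0.07j, (0.12+0.07j), 0.66+0.00j],  [(-0.05+0.51j), (-0.05-0.51j), (0.32+0.34j), 0.32-0.34j, (-0.33+0j)]]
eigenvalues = [(-5.5+6.75j), (-5.5-6.75j), (6.19+3.11j), (6.19-3.11j), (2.03+0j)]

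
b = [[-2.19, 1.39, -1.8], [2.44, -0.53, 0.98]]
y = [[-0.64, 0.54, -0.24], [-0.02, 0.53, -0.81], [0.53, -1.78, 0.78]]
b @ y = [[0.42, 2.76, -2.0], [-1.03, -0.71, 0.61]]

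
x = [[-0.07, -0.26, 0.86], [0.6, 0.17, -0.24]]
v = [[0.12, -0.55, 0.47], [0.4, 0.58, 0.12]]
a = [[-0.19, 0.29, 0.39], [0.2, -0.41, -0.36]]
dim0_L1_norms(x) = [0.67, 0.43, 1.1]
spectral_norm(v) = 0.86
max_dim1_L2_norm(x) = 0.9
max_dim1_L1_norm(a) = 0.97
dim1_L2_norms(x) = [0.9, 0.67]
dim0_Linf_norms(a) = [0.2, 0.41, 0.39]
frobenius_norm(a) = 0.78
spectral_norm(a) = 0.78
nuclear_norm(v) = 1.42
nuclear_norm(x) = 1.52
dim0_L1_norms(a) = [0.39, 0.7, 0.75]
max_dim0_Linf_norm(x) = 0.86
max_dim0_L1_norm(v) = 1.13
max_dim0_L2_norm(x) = 0.89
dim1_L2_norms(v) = [0.73, 0.71]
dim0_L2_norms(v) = [0.42, 0.8, 0.49]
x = v + a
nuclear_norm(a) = 0.85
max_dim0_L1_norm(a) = 0.75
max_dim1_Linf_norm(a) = 0.41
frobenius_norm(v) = 1.02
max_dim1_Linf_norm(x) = 0.86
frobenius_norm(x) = 1.12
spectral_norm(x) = 0.99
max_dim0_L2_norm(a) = 0.53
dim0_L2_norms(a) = [0.28, 0.5, 0.53]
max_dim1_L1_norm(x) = 1.19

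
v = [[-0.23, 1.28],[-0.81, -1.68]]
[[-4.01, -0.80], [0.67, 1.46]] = v @ [[4.13, -0.37], [-2.39, -0.69]]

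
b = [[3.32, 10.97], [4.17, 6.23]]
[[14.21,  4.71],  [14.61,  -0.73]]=b@[[2.86, -1.49],[0.43, 0.88]]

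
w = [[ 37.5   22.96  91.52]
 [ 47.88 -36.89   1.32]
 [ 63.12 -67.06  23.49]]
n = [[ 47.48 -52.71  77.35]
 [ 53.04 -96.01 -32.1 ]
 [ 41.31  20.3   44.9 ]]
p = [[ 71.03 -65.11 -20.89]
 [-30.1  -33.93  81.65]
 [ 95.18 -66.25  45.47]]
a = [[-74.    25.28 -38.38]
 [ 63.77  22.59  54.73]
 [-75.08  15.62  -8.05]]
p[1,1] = -33.93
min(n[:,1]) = -96.01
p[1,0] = -30.1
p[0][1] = -65.11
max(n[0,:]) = 77.35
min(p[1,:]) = -33.93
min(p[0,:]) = -65.11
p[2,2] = 45.47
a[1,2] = 54.73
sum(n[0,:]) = 72.11999999999999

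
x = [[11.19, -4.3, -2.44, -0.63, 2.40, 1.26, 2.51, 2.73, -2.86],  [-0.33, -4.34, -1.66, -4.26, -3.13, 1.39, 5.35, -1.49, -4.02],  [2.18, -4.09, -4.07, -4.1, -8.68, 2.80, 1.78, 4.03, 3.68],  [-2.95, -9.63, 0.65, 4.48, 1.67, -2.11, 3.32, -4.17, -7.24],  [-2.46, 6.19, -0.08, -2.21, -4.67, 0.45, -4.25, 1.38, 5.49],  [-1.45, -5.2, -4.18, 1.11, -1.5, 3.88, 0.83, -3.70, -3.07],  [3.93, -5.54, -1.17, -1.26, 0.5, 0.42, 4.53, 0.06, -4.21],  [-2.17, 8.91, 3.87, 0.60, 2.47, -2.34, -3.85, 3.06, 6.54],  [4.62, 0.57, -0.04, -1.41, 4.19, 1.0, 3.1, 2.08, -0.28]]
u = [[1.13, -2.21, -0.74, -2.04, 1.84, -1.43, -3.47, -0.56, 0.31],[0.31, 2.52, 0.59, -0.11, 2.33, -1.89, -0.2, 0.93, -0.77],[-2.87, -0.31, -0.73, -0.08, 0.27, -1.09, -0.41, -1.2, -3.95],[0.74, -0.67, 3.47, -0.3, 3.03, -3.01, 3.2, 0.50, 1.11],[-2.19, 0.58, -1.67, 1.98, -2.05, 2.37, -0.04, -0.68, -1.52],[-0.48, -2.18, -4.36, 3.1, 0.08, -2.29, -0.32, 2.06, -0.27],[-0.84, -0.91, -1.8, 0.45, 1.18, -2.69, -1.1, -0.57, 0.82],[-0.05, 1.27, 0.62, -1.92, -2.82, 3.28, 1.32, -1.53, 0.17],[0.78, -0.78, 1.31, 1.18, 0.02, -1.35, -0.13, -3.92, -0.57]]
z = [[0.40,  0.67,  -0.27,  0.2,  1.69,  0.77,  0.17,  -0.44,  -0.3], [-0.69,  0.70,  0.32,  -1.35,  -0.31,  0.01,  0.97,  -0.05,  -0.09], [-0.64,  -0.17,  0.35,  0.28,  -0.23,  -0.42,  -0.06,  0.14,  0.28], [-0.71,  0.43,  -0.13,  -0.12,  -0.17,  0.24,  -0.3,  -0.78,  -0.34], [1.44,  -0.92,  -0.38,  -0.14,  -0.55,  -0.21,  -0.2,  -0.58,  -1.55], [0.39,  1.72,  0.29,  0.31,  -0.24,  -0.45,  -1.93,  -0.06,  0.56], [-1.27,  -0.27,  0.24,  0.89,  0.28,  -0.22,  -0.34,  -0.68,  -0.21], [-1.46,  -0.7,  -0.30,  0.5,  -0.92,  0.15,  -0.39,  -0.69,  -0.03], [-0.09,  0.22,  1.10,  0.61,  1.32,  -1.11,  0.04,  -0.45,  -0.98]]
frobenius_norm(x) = 34.51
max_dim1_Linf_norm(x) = 11.19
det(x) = -0.74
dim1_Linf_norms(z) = [1.69, 1.35, 0.64, 0.78, 1.55, 1.93, 1.27, 1.46, 1.32]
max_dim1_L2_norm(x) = 14.49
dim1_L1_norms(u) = [13.73, 9.65, 10.91, 16.03, 13.08, 15.14, 10.36, 12.98, 10.04]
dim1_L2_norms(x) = [13.39, 9.93, 13.08, 14.49, 11.02, 9.43, 9.37, 13.34, 7.5]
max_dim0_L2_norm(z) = 2.74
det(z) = 0.00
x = u @ z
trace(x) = 13.78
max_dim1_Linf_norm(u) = 4.36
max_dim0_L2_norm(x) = 17.96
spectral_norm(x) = 25.28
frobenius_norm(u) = 15.82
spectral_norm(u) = 9.07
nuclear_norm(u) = 39.77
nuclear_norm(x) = 70.80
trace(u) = -4.92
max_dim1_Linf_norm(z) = 1.93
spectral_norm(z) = 3.01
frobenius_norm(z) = 6.19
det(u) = 35685.73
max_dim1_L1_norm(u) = 16.03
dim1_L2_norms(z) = [2.12, 1.98, 0.99, 1.27, 2.49, 2.76, 1.81, 2.11, 2.4]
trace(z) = -1.68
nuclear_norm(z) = 14.86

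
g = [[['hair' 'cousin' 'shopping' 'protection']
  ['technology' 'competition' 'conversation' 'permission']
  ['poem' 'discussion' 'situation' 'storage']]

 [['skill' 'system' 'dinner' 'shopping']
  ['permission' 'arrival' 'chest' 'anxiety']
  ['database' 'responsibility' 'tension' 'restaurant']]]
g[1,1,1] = 'arrival'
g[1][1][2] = 'chest'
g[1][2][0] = 'database'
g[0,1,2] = 'conversation'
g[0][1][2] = 'conversation'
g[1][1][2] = 'chest'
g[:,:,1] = [['cousin', 'competition', 'discussion'], ['system', 'arrival', 'responsibility']]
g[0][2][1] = 'discussion'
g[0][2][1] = 'discussion'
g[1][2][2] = 'tension'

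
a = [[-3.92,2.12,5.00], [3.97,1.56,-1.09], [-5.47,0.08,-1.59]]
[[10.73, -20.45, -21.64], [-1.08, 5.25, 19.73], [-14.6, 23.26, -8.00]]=a@[[1.48, -2.09, 2.60], [-1.66, 3.61, 3.42], [4.01, -7.26, -3.74]]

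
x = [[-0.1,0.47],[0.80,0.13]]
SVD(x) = [[-0.04, 1.00], [1.00, 0.04]] @ diag([0.8110097885238954, 0.47964895800827756]) @ [[0.99,0.13], [-0.13,0.99]]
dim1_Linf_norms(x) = [0.47, 0.8]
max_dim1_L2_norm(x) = 0.81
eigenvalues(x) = [-0.61, 0.64]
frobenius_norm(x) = 0.94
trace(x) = 0.03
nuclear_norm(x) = 1.29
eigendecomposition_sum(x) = [[-0.36, 0.23], [0.39, -0.25]] + [[0.26, 0.24], [0.41, 0.38]]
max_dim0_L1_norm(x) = 0.9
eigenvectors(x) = [[-0.68, -0.54],[0.73, -0.84]]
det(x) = -0.39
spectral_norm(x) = 0.81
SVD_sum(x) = [[-0.04, -0.0],[0.80, 0.11]] + [[-0.06, 0.47], [-0.0, 0.02]]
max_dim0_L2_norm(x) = 0.81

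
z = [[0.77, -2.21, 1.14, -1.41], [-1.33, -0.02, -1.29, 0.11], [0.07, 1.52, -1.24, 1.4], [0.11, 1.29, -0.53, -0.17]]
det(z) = -3.48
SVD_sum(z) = [[0.59,-2.08,1.46,-1.33], [-0.19,0.67,-0.47,0.43], [-0.47,1.65,-1.16,1.06], [-0.22,0.77,-0.54,0.49]] + [[-0.06, -0.04, -0.04, -0.01], [-1.19, -0.72, -0.73, -0.21], [0.27, 0.16, 0.16, 0.05], [0.3, 0.18, 0.18, 0.05]] + [[-0.0, 0.0, -0.00, -0.0], [-0.01, 0.05, -0.01, -0.09], [0.04, -0.20, 0.02, 0.35], [-0.08, 0.38, -0.05, -0.69]] + [[0.24,-0.09,-0.29,-0.06], [0.07,-0.03,-0.08,-0.02], [0.23,-0.09,-0.27,-0.06], [0.11,-0.04,-0.13,-0.03]]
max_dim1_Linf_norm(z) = 2.21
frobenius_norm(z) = 4.47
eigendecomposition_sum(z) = [[(1.51-0j),-1.15+0.00j,(1.11+0j),-0.35-0.00j], [-0.77+0.00j,(0.59+0j),(-0.57-0j),(0.18+0j)], [-0.48+0.00j,0.37+0.00j,(-0.36-0j),(0.11+0j)], [(-0.29+0j),(0.22+0j),(-0.21-0j),(0.07+0j)]] + [[(-0.37-0.09j), -0.53+0.18j, 0.01-0.47j, (-0.52-0.17j)],  [(-0.16+0.07j), -0.15+0.21j, (-0.12-0.18j), (-0.24+0.08j)],  [(0.36+0.31j), (0.69+0.09j), -0.26+0.52j, 0.49+0.48j],  [(0.09+0.35j), 0.38+0.36j, -0.39+0.20j, 0.08+0.51j]] + [[-0.37+0.09j, (-0.53-0.18j), 0.01+0.47j, -0.52+0.17j], [-0.16-0.07j, (-0.15-0.21j), -0.12+0.18j, (-0.24-0.08j)], [(0.36-0.31j), 0.69-0.09j, (-0.26-0.52j), 0.49-0.48j], [(0.09-0.35j), 0.38-0.36j, -0.39-0.20j, (0.08-0.51j)]] + [[(0.01-0j), (0.01-0j), 0.01-0.00j, -0.01+0.00j], [(-0.23+0j), (-0.31+0j), (-0.47+0j), (0.41-0j)], [(-0.17+0j), (-0.23+0j), (-0.35+0j), 0.31-0.00j], [0.23-0.00j, (0.31-0j), 0.47-0.00j, -0.41+0.00j]]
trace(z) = -0.66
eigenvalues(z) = [(1.81+0j), (-0.7+1.15j), (-0.7-1.15j), (-1.07+0j)]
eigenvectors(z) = [[-0.84+0.00j, 0.47-0.23j, 0.47+0.23j, 0.02+0.00j], [(0.43+0j), (0.11-0.21j), 0.11+0.21j, -0.63+0.00j], [(0.27+0j), (-0.65+0j), (-0.65-0j), (-0.47+0j)], [0.16+0.00j, -0.40-0.29j, (-0.4+0.29j), (0.62+0j)]]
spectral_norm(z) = 4.01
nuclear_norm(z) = 7.16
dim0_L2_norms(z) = [1.54, 2.98, 2.19, 2.0]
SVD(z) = [[-0.73,-0.05,0.0,0.68], [0.24,-0.95,0.12,0.18], [0.58,0.21,-0.45,0.64], [0.27,0.24,0.88,0.30]] @ diag([4.006626555850658, 1.678381954113404, 0.8990691226949672, 0.5751107464439088]) @ [[-0.20, 0.71, -0.50, 0.46],[0.75, 0.45, 0.46, 0.13],[-0.1, 0.48, -0.06, -0.87],[0.62, -0.24, -0.73, -0.16]]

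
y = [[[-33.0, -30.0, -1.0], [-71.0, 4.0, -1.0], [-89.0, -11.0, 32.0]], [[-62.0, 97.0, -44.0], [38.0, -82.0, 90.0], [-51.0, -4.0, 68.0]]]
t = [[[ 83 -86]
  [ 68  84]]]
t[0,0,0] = 83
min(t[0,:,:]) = -86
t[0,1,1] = 84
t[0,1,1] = 84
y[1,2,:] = [-51.0, -4.0, 68.0]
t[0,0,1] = -86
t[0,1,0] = 68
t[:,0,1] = [-86]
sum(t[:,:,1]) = -2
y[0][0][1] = -30.0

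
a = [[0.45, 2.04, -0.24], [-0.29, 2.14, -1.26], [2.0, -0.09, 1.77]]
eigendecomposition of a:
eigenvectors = [[(-0.66+0j), -0.15-0.49j, (-0.15+0.49j)], [0.29+0.00j, 0.15-0.55j, (0.15+0.55j)], [(0.69+0j), -0.63+0.00j, (-0.63-0j)]]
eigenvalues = [(-0.19+0j), (2.28+1.48j), (2.28-1.48j)]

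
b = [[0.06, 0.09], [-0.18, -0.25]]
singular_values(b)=[0.33, 0.0]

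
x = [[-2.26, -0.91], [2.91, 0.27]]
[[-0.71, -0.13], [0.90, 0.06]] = x @[[0.31, 0.01], [0.01, 0.12]]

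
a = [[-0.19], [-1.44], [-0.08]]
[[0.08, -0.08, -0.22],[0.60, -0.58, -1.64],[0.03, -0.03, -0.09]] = a @ [[-0.42, 0.4, 1.14]]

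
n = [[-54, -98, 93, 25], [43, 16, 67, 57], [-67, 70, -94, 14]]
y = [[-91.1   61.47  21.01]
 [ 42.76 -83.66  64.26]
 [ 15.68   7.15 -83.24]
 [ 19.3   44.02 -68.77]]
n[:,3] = [25, 57, 14]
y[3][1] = 44.02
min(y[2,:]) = -83.24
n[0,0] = -54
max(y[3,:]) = 44.02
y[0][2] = 21.01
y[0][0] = -91.1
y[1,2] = 64.26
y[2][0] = 15.68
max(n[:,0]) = 43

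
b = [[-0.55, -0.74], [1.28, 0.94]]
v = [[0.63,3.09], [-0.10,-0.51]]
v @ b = [[3.61, 2.44],[-0.60, -0.41]]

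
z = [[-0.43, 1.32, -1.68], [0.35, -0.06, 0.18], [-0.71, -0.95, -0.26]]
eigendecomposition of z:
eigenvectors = [[0.81, 0.90, -0.69], [0.17, -0.27, 0.55], [-0.57, 0.33, 0.47]]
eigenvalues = [1.03, -1.43, -0.34]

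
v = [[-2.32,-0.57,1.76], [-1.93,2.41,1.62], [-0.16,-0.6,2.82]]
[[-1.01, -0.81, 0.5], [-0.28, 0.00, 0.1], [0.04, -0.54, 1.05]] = v @ [[0.45, 0.19, 0.08],[0.19, 0.24, -0.13],[0.08, -0.13, 0.35]]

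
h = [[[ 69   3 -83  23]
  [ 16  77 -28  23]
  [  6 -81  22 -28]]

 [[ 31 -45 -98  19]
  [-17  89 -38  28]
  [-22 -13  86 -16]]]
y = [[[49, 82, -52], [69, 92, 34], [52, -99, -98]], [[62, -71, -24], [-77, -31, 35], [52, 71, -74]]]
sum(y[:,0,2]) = -76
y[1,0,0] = 62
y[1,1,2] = 35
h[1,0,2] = -98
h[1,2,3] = -16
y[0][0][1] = 82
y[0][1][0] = 69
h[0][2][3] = -28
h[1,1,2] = -38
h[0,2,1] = -81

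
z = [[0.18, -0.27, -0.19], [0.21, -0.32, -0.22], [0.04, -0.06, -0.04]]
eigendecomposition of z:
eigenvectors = [[(-0.63+0j), -0.86+0.00j, (-0.86-0j)], [-0.76+0.00j, -0.41-0.13j, -0.41+0.13j], [-0.14+0.00j, (-0.21+0.19j), (-0.21-0.19j)]]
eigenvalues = [(-0.18+0j), 0j, -0j]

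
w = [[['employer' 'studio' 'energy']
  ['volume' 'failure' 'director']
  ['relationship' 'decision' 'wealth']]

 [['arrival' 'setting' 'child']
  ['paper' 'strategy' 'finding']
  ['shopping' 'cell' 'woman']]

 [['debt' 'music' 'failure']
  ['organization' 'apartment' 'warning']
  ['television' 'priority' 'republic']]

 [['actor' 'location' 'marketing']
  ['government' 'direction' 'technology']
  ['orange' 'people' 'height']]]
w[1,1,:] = ['paper', 'strategy', 'finding']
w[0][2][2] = 'wealth'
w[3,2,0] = 'orange'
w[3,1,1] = 'direction'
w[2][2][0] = 'television'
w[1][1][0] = 'paper'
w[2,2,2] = 'republic'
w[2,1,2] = 'warning'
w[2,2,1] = 'priority'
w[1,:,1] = ['setting', 'strategy', 'cell']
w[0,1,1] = 'failure'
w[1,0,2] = 'child'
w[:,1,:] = [['volume', 'failure', 'director'], ['paper', 'strategy', 'finding'], ['organization', 'apartment', 'warning'], ['government', 'direction', 'technology']]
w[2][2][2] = 'republic'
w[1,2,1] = 'cell'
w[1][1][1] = 'strategy'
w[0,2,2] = 'wealth'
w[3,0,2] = 'marketing'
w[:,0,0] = ['employer', 'arrival', 'debt', 'actor']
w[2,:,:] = [['debt', 'music', 'failure'], ['organization', 'apartment', 'warning'], ['television', 'priority', 'republic']]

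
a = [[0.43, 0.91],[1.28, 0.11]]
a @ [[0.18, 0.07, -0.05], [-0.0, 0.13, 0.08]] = [[0.08, 0.15, 0.05], [0.23, 0.10, -0.06]]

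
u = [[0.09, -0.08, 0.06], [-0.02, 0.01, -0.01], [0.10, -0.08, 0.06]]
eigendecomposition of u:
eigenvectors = [[-0.68,0.7,-0.17], [0.13,0.66,0.46], [-0.72,-0.26,0.87]]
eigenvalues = [0.17, -0.01, -0.0]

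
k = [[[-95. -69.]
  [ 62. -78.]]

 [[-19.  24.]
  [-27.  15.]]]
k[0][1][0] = 62.0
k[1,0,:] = [-19.0, 24.0]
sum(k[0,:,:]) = -180.0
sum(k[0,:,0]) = -33.0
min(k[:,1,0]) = -27.0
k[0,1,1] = -78.0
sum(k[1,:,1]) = 39.0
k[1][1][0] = -27.0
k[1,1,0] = -27.0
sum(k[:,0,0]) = -114.0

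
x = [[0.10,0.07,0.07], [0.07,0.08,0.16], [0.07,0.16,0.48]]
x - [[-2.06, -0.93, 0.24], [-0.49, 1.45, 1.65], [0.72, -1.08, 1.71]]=[[2.16, 1.00, -0.17], [0.56, -1.37, -1.49], [-0.65, 1.24, -1.23]]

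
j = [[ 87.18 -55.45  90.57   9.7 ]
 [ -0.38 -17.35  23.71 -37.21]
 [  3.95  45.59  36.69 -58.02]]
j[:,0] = [87.18, -0.38, 3.95]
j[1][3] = -37.21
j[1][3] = -37.21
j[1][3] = -37.21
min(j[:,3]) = -58.02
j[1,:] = [-0.38, -17.35, 23.71, -37.21]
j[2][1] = 45.59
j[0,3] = 9.7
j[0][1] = -55.45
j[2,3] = -58.02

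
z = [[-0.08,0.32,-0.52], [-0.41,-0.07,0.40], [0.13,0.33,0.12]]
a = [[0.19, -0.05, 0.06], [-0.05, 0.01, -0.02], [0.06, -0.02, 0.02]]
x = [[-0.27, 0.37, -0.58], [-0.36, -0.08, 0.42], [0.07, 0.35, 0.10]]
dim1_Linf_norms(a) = [0.19, 0.05, 0.06]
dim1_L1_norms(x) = [1.22, 0.86, 0.52]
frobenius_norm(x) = 1.00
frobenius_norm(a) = 0.22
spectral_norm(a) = 0.22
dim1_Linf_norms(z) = [0.52, 0.41, 0.33]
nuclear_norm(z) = 1.51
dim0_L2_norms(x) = [0.46, 0.52, 0.72]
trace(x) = -0.25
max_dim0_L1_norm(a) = 0.3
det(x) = 0.14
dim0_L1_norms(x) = [0.7, 0.8, 1.1]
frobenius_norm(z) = 0.92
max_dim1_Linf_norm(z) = 0.52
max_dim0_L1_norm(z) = 1.04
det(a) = -0.00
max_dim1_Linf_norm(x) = 0.58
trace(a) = 0.22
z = x + a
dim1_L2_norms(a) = [0.21, 0.05, 0.07]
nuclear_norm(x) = 1.63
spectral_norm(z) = 0.75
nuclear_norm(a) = 0.23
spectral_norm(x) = 0.80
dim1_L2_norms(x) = [0.74, 0.56, 0.37]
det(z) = 0.11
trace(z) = -0.03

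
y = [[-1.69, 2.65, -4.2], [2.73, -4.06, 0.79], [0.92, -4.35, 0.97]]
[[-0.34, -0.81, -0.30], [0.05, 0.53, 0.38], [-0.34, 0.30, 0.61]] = y @ [[0.20, 0.14, -0.1], [0.14, -0.01, -0.16], [0.09, 0.13, 0.01]]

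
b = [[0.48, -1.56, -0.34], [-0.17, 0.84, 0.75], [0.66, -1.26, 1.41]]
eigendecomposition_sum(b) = [[(-0+0j), (-0+0j), 0j], [(-0+0j), -0.00+0.00j, 0j], [-0j, 0.00-0.00j, -0.00-0.00j]] + [[(0.24+0.17j), -0.78-0.22j, -0.17+0.59j], [(-0.08-0.22j), 0.42+0.49j, 0.37-0.32j], [0.33-0.24j, (-0.63+0.94j), (0.71+0.48j)]] + [[0.24-0.17j, -0.78+0.22j, (-0.17-0.59j)], [(-0.08+0.22j), 0.42-0.49j, 0.37+0.32j], [0.33+0.24j, -0.63-0.94j, (0.71-0.48j)]]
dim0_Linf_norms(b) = [0.66, 1.56, 1.41]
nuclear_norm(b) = 3.95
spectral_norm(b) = 2.36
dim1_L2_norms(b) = [1.67, 1.14, 2.0]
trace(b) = 2.73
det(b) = -0.01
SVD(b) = [[-0.63, 0.49, -0.61],[0.26, -0.61, -0.75],[-0.74, -0.63, 0.25]] @ diag([2.363075868988114, 1.582329753306052, 0.0022336536168781804]) @ [[-0.35, 0.9, -0.27], [-0.05, -0.3, -0.95], [0.94, 0.32, -0.15]]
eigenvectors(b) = [[(-0.93+0j), (-0.17-0.5j), (-0.17+0.5j)], [-0.32+0.00j, -0.11+0.41j, (-0.11-0.41j)], [(0.15+0j), (-0.74+0j), -0.74-0.00j]]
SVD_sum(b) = [[0.52, -1.33, 0.39], [-0.22, 0.55, -0.16], [0.61, -1.56, 0.46]] + [[-0.04, -0.23, -0.73], [0.05, 0.29, 0.91], [0.05, 0.30, 0.95]] + [[-0.0, -0.0, 0.00], [-0.00, -0.00, 0.00], [0.00, 0.0, -0.0]]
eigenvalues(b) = [(-0+0j), (1.37+1.14j), (1.37-1.14j)]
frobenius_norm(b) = 2.84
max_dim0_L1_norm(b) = 3.66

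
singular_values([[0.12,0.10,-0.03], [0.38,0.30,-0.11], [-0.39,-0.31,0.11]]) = [0.73, 0.01, 0.0]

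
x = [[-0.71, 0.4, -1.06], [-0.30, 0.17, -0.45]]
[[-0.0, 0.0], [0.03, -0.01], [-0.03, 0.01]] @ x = [[0.0, 0.00, 0.0], [-0.02, 0.01, -0.03], [0.02, -0.01, 0.03]]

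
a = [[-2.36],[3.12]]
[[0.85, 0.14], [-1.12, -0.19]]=a@[[-0.36,-0.06]]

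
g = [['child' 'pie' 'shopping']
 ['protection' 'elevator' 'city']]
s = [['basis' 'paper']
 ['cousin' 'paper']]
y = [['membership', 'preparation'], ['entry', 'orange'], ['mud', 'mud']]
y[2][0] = 'mud'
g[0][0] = 'child'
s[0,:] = ['basis', 'paper']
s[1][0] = 'cousin'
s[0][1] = 'paper'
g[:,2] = ['shopping', 'city']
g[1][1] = 'elevator'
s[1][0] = 'cousin'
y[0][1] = 'preparation'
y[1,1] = 'orange'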